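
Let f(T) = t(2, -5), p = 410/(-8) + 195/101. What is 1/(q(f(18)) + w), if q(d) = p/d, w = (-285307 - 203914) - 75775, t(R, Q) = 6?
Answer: -2424/1369570229 ≈ -1.7699e-6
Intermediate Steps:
p = -19925/404 (p = 410*(-⅛) + 195*(1/101) = -205/4 + 195/101 = -19925/404 ≈ -49.319)
f(T) = 6
w = -564996 (w = -489221 - 75775 = -564996)
q(d) = -19925/(404*d)
1/(q(f(18)) + w) = 1/(-19925/404/6 - 564996) = 1/(-19925/404*⅙ - 564996) = 1/(-19925/2424 - 564996) = 1/(-1369570229/2424) = -2424/1369570229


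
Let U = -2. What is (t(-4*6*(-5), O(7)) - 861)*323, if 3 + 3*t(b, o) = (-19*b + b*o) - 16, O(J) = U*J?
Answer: -2119526/3 ≈ -7.0651e+5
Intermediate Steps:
O(J) = -2*J
t(b, o) = -19/3 - 19*b/3 + b*o/3 (t(b, o) = -1 + ((-19*b + b*o) - 16)/3 = -1 + (-16 - 19*b + b*o)/3 = -1 + (-16/3 - 19*b/3 + b*o/3) = -19/3 - 19*b/3 + b*o/3)
(t(-4*6*(-5), O(7)) - 861)*323 = ((-19/3 - 19*(-4*6)*(-5)/3 + (-4*6*(-5))*(-2*7)/3) - 861)*323 = ((-19/3 - (-152)*(-5) + (⅓)*(-24*(-5))*(-14)) - 861)*323 = ((-19/3 - 19/3*120 + (⅓)*120*(-14)) - 861)*323 = ((-19/3 - 760 - 560) - 861)*323 = (-3979/3 - 861)*323 = -6562/3*323 = -2119526/3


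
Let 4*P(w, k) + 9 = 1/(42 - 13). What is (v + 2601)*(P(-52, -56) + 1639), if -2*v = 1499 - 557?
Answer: 101102580/29 ≈ 3.4863e+6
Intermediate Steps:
P(w, k) = -65/29 (P(w, k) = -9/4 + 1/(4*(42 - 13)) = -9/4 + (1/4)/29 = -9/4 + (1/4)*(1/29) = -9/4 + 1/116 = -65/29)
v = -471 (v = -(1499 - 557)/2 = -1/2*942 = -471)
(v + 2601)*(P(-52, -56) + 1639) = (-471 + 2601)*(-65/29 + 1639) = 2130*(47466/29) = 101102580/29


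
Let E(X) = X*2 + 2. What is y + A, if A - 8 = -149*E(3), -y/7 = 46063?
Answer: -323625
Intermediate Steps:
E(X) = 2 + 2*X (E(X) = 2*X + 2 = 2 + 2*X)
y = -322441 (y = -7*46063 = -322441)
A = -1184 (A = 8 - 149*(2 + 2*3) = 8 - 149*(2 + 6) = 8 - 149*8 = 8 - 1192 = -1184)
y + A = -322441 - 1184 = -323625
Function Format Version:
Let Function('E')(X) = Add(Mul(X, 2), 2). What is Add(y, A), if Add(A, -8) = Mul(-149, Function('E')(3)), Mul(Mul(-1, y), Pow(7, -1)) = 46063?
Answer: -323625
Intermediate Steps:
Function('E')(X) = Add(2, Mul(2, X)) (Function('E')(X) = Add(Mul(2, X), 2) = Add(2, Mul(2, X)))
y = -322441 (y = Mul(-7, 46063) = -322441)
A = -1184 (A = Add(8, Mul(-149, Add(2, Mul(2, 3)))) = Add(8, Mul(-149, Add(2, 6))) = Add(8, Mul(-149, 8)) = Add(8, -1192) = -1184)
Add(y, A) = Add(-322441, -1184) = -323625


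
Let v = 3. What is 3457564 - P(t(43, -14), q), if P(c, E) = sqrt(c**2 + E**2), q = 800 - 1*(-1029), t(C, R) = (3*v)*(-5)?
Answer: 3457564 - sqrt(3347266) ≈ 3.4557e+6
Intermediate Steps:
t(C, R) = -45 (t(C, R) = (3*3)*(-5) = 9*(-5) = -45)
q = 1829 (q = 800 + 1029 = 1829)
P(c, E) = sqrt(E**2 + c**2)
3457564 - P(t(43, -14), q) = 3457564 - sqrt(1829**2 + (-45)**2) = 3457564 - sqrt(3345241 + 2025) = 3457564 - sqrt(3347266)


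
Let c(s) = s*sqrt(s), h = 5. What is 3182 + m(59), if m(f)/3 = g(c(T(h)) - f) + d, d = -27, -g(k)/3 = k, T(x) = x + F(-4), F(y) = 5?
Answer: 3632 - 90*sqrt(10) ≈ 3347.4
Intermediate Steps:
T(x) = 5 + x (T(x) = x + 5 = 5 + x)
c(s) = s**(3/2)
g(k) = -3*k
m(f) = -81 - 90*sqrt(10) + 9*f (m(f) = 3*(-3*((5 + 5)**(3/2) - f) - 27) = 3*(-3*(10**(3/2) - f) - 27) = 3*(-3*(10*sqrt(10) - f) - 27) = 3*(-3*(-f + 10*sqrt(10)) - 27) = 3*((-30*sqrt(10) + 3*f) - 27) = 3*(-27 - 30*sqrt(10) + 3*f) = -81 - 90*sqrt(10) + 9*f)
3182 + m(59) = 3182 + (-81 - 90*sqrt(10) + 9*59) = 3182 + (-81 - 90*sqrt(10) + 531) = 3182 + (450 - 90*sqrt(10)) = 3632 - 90*sqrt(10)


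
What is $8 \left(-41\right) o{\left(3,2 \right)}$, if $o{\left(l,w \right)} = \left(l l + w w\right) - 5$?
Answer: $-2624$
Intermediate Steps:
$o{\left(l,w \right)} = -5 + l^{2} + w^{2}$ ($o{\left(l,w \right)} = \left(l^{2} + w^{2}\right) - 5 = -5 + l^{2} + w^{2}$)
$8 \left(-41\right) o{\left(3,2 \right)} = 8 \left(-41\right) \left(-5 + 3^{2} + 2^{2}\right) = - 328 \left(-5 + 9 + 4\right) = \left(-328\right) 8 = -2624$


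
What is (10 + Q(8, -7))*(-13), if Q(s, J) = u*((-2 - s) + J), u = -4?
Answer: -1014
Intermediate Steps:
Q(s, J) = 8 - 4*J + 4*s (Q(s, J) = -4*((-2 - s) + J) = -4*(-2 + J - s) = 8 - 4*J + 4*s)
(10 + Q(8, -7))*(-13) = (10 + (8 - 4*(-7) + 4*8))*(-13) = (10 + (8 + 28 + 32))*(-13) = (10 + 68)*(-13) = 78*(-13) = -1014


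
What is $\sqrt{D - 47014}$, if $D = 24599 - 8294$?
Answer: $i \sqrt{30709} \approx 175.24 i$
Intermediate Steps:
$D = 16305$
$\sqrt{D - 47014} = \sqrt{16305 - 47014} = \sqrt{-30709} = i \sqrt{30709}$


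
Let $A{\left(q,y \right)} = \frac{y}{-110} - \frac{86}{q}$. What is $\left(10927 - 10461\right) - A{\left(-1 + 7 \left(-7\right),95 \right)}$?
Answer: $\frac{255829}{550} \approx 465.14$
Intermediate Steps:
$A{\left(q,y \right)} = - \frac{86}{q} - \frac{y}{110}$ ($A{\left(q,y \right)} = y \left(- \frac{1}{110}\right) - \frac{86}{q} = - \frac{y}{110} - \frac{86}{q} = - \frac{86}{q} - \frac{y}{110}$)
$\left(10927 - 10461\right) - A{\left(-1 + 7 \left(-7\right),95 \right)} = \left(10927 - 10461\right) - \left(- \frac{86}{-1 + 7 \left(-7\right)} - \frac{19}{22}\right) = 466 - \left(- \frac{86}{-1 - 49} - \frac{19}{22}\right) = 466 - \left(- \frac{86}{-50} - \frac{19}{22}\right) = 466 - \left(\left(-86\right) \left(- \frac{1}{50}\right) - \frac{19}{22}\right) = 466 - \left(\frac{43}{25} - \frac{19}{22}\right) = 466 - \frac{471}{550} = \frac{255829}{550}$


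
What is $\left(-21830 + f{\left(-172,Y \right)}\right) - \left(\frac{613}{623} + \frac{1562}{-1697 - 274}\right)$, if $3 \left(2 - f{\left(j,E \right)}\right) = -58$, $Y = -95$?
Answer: $- \frac{26779816583}{1227933} \approx -21809.0$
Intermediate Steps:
$f{\left(j,E \right)} = \frac{64}{3}$ ($f{\left(j,E \right)} = 2 - - \frac{58}{3} = 2 + \frac{58}{3} = \frac{64}{3}$)
$\left(-21830 + f{\left(-172,Y \right)}\right) - \left(\frac{613}{623} + \frac{1562}{-1697 - 274}\right) = \left(-21830 + \frac{64}{3}\right) - \left(\frac{613}{623} + \frac{1562}{-1697 - 274}\right) = - \frac{65426}{3} - \left(\frac{613}{623} + \frac{1562}{-1697 - 274}\right) = - \frac{65426}{3} - \left(\frac{613}{623} + \frac{1562}{-1971}\right) = - \frac{65426}{3} - \frac{235097}{1227933} = - \frac{26779816583}{1227933}$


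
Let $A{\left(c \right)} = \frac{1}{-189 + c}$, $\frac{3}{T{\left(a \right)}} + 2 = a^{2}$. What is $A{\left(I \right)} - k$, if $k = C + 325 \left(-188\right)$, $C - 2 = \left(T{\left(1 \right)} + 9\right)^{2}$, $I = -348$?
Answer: $\frac{32790293}{537} \approx 61062.0$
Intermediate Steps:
$T{\left(a \right)} = \frac{3}{-2 + a^{2}}$
$C = 38$ ($C = 2 + \left(\frac{3}{-2 + 1^{2}} + 9\right)^{2} = 2 + \left(\frac{3}{-2 + 1} + 9\right)^{2} = 2 + \left(\frac{3}{-1} + 9\right)^{2} = 2 + \left(3 \left(-1\right) + 9\right)^{2} = 2 + \left(-3 + 9\right)^{2} = 2 + 6^{2} = 2 + 36 = 38$)
$k = -61062$ ($k = 38 + 325 \left(-188\right) = 38 - 61100 = -61062$)
$A{\left(I \right)} - k = \frac{1}{-189 - 348} - -61062 = \frac{1}{-537} + 61062 = - \frac{1}{537} + 61062 = \frac{32790293}{537}$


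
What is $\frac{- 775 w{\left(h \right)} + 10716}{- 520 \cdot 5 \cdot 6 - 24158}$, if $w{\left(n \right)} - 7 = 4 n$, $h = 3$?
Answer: $\frac{4009}{39758} \approx 0.10084$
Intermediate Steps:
$w{\left(n \right)} = 7 + 4 n$
$\frac{- 775 w{\left(h \right)} + 10716}{- 520 \cdot 5 \cdot 6 - 24158} = \frac{- 775 \left(7 + 4 \cdot 3\right) + 10716}{- 520 \cdot 5 \cdot 6 - 24158} = \frac{- 775 \left(7 + 12\right) + 10716}{\left(-520\right) 30 - 24158} = \frac{\left(-775\right) 19 + 10716}{-15600 - 24158} = \frac{-14725 + 10716}{-39758} = \left(-4009\right) \left(- \frac{1}{39758}\right) = \frac{4009}{39758}$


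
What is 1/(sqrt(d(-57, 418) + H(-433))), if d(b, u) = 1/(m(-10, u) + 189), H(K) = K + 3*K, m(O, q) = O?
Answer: -I*sqrt(55494833)/310027 ≈ -0.024029*I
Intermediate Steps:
H(K) = 4*K
d(b, u) = 1/179 (d(b, u) = 1/(-10 + 189) = 1/179)
1/(sqrt(d(-57, 418) + H(-433))) = 1/(sqrt(1/179 + 4*(-433))) = 1/(sqrt(1/179 - 1732)) = 1/(sqrt(-310027/179)) = 1/(I*sqrt(55494833)/179) = -I*sqrt(55494833)/310027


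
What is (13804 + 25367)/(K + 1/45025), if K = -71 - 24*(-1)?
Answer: -1763674275/2116174 ≈ -833.43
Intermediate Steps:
K = -47 (K = -71 + 24 = -47)
(13804 + 25367)/(K + 1/45025) = (13804 + 25367)/(-47 + 1/45025) = 39171/(-47 + 1/45025) = 39171/(-2116174/45025) = 39171*(-45025/2116174) = -1763674275/2116174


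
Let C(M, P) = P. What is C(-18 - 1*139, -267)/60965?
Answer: -3/685 ≈ -0.0043796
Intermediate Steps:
C(-18 - 1*139, -267)/60965 = -267/60965 = -267*1/60965 = -3/685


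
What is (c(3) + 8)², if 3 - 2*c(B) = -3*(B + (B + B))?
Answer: 529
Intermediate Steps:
c(B) = 3/2 + 9*B/2 (c(B) = 3/2 - (-3)*(B + (B + B))/2 = 3/2 - (-3)*(B + 2*B)/2 = 3/2 - (-3)*3*B/2 = 3/2 - (-9)*B/2 = 3/2 + 9*B/2)
(c(3) + 8)² = ((3/2 + (9/2)*3) + 8)² = ((3/2 + 27/2) + 8)² = (15 + 8)² = 23² = 529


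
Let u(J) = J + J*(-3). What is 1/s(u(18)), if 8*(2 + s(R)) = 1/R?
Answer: -288/577 ≈ -0.49913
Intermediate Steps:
u(J) = -2*J (u(J) = J - 3*J = -2*J)
s(R) = -2 + 1/(8*R)
1/s(u(18)) = 1/(-2 + 1/(8*((-2*18)))) = 1/(-2 + (1/8)/(-36)) = 1/(-2 + (1/8)*(-1/36)) = 1/(-2 - 1/288) = 1/(-577/288) = -288/577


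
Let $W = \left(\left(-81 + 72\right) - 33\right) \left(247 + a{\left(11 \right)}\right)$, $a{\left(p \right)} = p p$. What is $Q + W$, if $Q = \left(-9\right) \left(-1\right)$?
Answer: $-15447$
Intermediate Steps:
$a{\left(p \right)} = p^{2}$
$W = -15456$ ($W = \left(\left(-81 + 72\right) - 33\right) \left(247 + 11^{2}\right) = \left(-9 - 33\right) \left(247 + 121\right) = \left(-42\right) 368 = -15456$)
$Q = 9$
$Q + W = 9 - 15456 = -15447$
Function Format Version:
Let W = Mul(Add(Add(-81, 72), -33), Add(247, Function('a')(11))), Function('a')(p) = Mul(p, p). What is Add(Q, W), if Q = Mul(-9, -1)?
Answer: -15447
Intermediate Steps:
Function('a')(p) = Pow(p, 2)
W = -15456 (W = Mul(Add(Add(-81, 72), -33), Add(247, Pow(11, 2))) = Mul(Add(-9, -33), Add(247, 121)) = Mul(-42, 368) = -15456)
Q = 9
Add(Q, W) = Add(9, -15456) = -15447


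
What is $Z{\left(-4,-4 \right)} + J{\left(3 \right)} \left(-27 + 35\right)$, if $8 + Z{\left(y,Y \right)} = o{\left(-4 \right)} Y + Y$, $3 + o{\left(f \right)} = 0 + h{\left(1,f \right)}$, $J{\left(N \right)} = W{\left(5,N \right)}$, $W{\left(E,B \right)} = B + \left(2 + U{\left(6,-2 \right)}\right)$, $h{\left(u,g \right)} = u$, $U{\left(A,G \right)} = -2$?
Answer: $20$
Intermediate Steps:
$W{\left(E,B \right)} = B$ ($W{\left(E,B \right)} = B + \left(2 - 2\right) = B + 0 = B$)
$J{\left(N \right)} = N$
$o{\left(f \right)} = -2$ ($o{\left(f \right)} = -3 + \left(0 + 1\right) = -3 + 1 = -2$)
$Z{\left(y,Y \right)} = -8 - Y$ ($Z{\left(y,Y \right)} = -8 + \left(- 2 Y + Y\right) = -8 - Y$)
$Z{\left(-4,-4 \right)} + J{\left(3 \right)} \left(-27 + 35\right) = \left(-8 - -4\right) + 3 \left(-27 + 35\right) = \left(-8 + 4\right) + 3 \cdot 8 = -4 + 24 = 20$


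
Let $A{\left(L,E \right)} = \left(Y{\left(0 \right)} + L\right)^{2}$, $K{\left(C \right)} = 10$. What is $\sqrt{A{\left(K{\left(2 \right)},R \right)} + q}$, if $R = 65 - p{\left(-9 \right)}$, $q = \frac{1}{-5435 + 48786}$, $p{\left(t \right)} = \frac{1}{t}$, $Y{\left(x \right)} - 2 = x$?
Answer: $\frac{\sqrt{270620568295}}{43351} \approx 12.0$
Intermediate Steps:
$Y{\left(x \right)} = 2 + x$
$q = \frac{1}{43351} \approx 2.3068 \cdot 10^{-5}$
$R = \frac{586}{9}$ ($R = 65 - \frac{1}{-9} = 65 - - \frac{1}{9} = 65 + \frac{1}{9} = \frac{586}{9} \approx 65.111$)
$A{\left(L,E \right)} = \left(2 + L\right)^{2}$ ($A{\left(L,E \right)} = \left(\left(2 + 0\right) + L\right)^{2} = \left(2 + L\right)^{2}$)
$\sqrt{A{\left(K{\left(2 \right)},R \right)} + q} = \sqrt{\left(2 + 10\right)^{2} + \frac{1}{43351}} = \sqrt{12^{2} + \frac{1}{43351}} = \sqrt{144 + \frac{1}{43351}} = \sqrt{\frac{6242545}{43351}} = \frac{\sqrt{270620568295}}{43351}$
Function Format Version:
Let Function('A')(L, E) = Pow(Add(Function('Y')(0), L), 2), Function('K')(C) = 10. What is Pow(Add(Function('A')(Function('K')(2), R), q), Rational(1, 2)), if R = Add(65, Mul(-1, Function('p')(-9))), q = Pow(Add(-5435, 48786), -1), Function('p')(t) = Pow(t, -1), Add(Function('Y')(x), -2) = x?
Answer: Mul(Rational(1, 43351), Pow(270620568295, Rational(1, 2))) ≈ 12.000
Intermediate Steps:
Function('Y')(x) = Add(2, x)
q = Rational(1, 43351) (q = Pow(43351, -1) = Rational(1, 43351) ≈ 2.3068e-5)
R = Rational(586, 9) (R = Add(65, Mul(-1, Pow(-9, -1))) = Add(65, Mul(-1, Rational(-1, 9))) = Add(65, Rational(1, 9)) = Rational(586, 9) ≈ 65.111)
Function('A')(L, E) = Pow(Add(2, L), 2) (Function('A')(L, E) = Pow(Add(Add(2, 0), L), 2) = Pow(Add(2, L), 2))
Pow(Add(Function('A')(Function('K')(2), R), q), Rational(1, 2)) = Pow(Add(Pow(Add(2, 10), 2), Rational(1, 43351)), Rational(1, 2)) = Pow(Add(Pow(12, 2), Rational(1, 43351)), Rational(1, 2)) = Pow(Add(144, Rational(1, 43351)), Rational(1, 2)) = Pow(Rational(6242545, 43351), Rational(1, 2)) = Mul(Rational(1, 43351), Pow(270620568295, Rational(1, 2)))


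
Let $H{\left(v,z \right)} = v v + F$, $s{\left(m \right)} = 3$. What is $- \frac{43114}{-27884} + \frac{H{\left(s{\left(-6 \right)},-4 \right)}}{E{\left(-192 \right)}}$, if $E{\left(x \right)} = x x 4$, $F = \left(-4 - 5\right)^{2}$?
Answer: $\frac{88332327}{57106432} \approx 1.5468$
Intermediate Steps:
$F = 81$ ($F = \left(-9\right)^{2} = 81$)
$H{\left(v,z \right)} = 81 + v^{2}$ ($H{\left(v,z \right)} = v v + 81 = v^{2} + 81 = 81 + v^{2}$)
$E{\left(x \right)} = 4 x^{2}$ ($E{\left(x \right)} = x^{2} \cdot 4 = 4 x^{2}$)
$- \frac{43114}{-27884} + \frac{H{\left(s{\left(-6 \right)},-4 \right)}}{E{\left(-192 \right)}} = - \frac{43114}{-27884} + \frac{81 + 3^{2}}{4 \left(-192\right)^{2}} = \left(-43114\right) \left(- \frac{1}{27884}\right) + \frac{81 + 9}{4 \cdot 36864} = \frac{21557}{13942} + \frac{90}{147456} = \frac{21557}{13942} + 90 \cdot \frac{1}{147456} = \frac{21557}{13942} + \frac{5}{8192} = \frac{88332327}{57106432}$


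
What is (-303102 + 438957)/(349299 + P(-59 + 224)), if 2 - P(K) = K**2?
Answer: 135855/322076 ≈ 0.42181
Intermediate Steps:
P(K) = 2 - K**2
(-303102 + 438957)/(349299 + P(-59 + 224)) = (-303102 + 438957)/(349299 + (2 - (-59 + 224)**2)) = 135855/(349299 + (2 - 1*165**2)) = 135855/(349299 + (2 - 1*27225)) = 135855/(349299 + (2 - 27225)) = 135855/(349299 - 27223) = 135855/322076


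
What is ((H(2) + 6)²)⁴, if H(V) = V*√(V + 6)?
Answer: 170459392 + 120532992*√2 ≈ 3.4092e+8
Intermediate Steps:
H(V) = V*√(6 + V)
((H(2) + 6)²)⁴ = ((2*√(6 + 2) + 6)²)⁴ = ((2*√8 + 6)²)⁴ = ((2*(2*√2) + 6)²)⁴ = ((4*√2 + 6)²)⁴ = ((6 + 4*√2)²)⁴ = (6 + 4*√2)⁸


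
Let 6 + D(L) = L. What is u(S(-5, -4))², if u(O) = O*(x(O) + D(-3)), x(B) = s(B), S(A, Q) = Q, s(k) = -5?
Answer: 3136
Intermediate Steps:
x(B) = -5
D(L) = -6 + L
u(O) = -14*O (u(O) = O*(-5 + (-6 - 3)) = O*(-5 - 9) = O*(-14) = -14*O)
u(S(-5, -4))² = (-14*(-4))² = 56² = 3136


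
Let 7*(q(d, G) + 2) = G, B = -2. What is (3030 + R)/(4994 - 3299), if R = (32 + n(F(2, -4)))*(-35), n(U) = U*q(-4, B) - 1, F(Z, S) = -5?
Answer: 103/113 ≈ 0.91150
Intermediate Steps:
q(d, G) = -2 + G/7
n(U) = -1 - 16*U/7 (n(U) = U*(-2 + (⅐)*(-2)) - 1 = U*(-2 - 2/7) - 1 = U*(-16/7) - 1 = -16*U/7 - 1 = -1 - 16*U/7)
R = -1485 (R = (32 + (-1 - 16/7*(-5)))*(-35) = (32 + (-1 + 80/7))*(-35) = (32 + 73/7)*(-35) = (297/7)*(-35) = -1485)
(3030 + R)/(4994 - 3299) = (3030 - 1485)/(4994 - 3299) = 1545/1695 = 1545*(1/1695) = 103/113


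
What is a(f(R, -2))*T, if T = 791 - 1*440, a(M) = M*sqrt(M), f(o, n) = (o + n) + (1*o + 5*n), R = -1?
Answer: -4914*I*sqrt(14) ≈ -18387.0*I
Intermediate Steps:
f(o, n) = 2*o + 6*n (f(o, n) = (n + o) + (o + 5*n) = 2*o + 6*n)
a(M) = M**(3/2)
T = 351 (T = 791 - 440 = 351)
a(f(R, -2))*T = (2*(-1) + 6*(-2))**(3/2)*351 = (-2 - 12)**(3/2)*351 = (-14)**(3/2)*351 = -14*I*sqrt(14)*351 = -4914*I*sqrt(14)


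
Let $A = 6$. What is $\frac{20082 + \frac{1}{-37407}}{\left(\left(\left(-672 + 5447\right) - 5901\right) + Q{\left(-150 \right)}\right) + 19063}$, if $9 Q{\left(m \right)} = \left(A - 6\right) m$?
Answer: $\frac{751207373}{670969359} \approx 1.1196$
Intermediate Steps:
$Q{\left(m \right)} = 0$ ($Q{\left(m \right)} = \frac{\left(6 - 6\right) m}{9} = \frac{0 m}{9} = \frac{1}{9} \cdot 0 = 0$)
$\frac{20082 + \frac{1}{-37407}}{\left(\left(\left(-672 + 5447\right) - 5901\right) + Q{\left(-150 \right)}\right) + 19063} = \frac{20082 + \frac{1}{-37407}}{\left(\left(\left(-672 + 5447\right) - 5901\right) + 0\right) + 19063} = \frac{20082 - \frac{1}{37407}}{\left(\left(4775 - 5901\right) + 0\right) + 19063} = \frac{751207373}{37407 \left(\left(-1126 + 0\right) + 19063\right)} = \frac{751207373}{37407 \left(-1126 + 19063\right)} = \frac{751207373}{37407 \cdot 17937} = \frac{751207373}{37407} \cdot \frac{1}{17937} = \frac{751207373}{670969359}$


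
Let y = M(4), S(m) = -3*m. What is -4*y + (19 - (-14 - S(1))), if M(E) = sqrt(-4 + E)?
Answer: 30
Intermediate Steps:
y = 0 (y = sqrt(-4 + 4) = sqrt(0) = 0)
-4*y + (19 - (-14 - S(1))) = -4*0 + (19 - (-14 - (-3))) = 0 + (19 - (-14 - 1*(-3))) = 0 + (19 - (-14 + 3)) = 0 + (19 - 1*(-11)) = 0 + (19 + 11) = 0 + 30 = 30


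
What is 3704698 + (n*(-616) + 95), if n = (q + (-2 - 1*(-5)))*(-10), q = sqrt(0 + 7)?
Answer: 3723273 + 6160*sqrt(7) ≈ 3.7396e+6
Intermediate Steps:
q = sqrt(7) ≈ 2.6458
n = -30 - 10*sqrt(7) (n = (sqrt(7) + (-2 - 1*(-5)))*(-10) = (sqrt(7) + (-2 + 5))*(-10) = (sqrt(7) + 3)*(-10) = (3 + sqrt(7))*(-10) = -30 - 10*sqrt(7) ≈ -56.458)
3704698 + (n*(-616) + 95) = 3704698 + ((-30 - 10*sqrt(7))*(-616) + 95) = 3704698 + ((18480 + 6160*sqrt(7)) + 95) = 3704698 + (18575 + 6160*sqrt(7)) = 3723273 + 6160*sqrt(7)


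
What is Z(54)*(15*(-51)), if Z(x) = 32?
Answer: -24480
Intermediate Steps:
Z(54)*(15*(-51)) = 32*(15*(-51)) = 32*(-765) = -24480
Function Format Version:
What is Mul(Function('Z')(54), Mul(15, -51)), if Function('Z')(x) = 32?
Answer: -24480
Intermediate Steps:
Mul(Function('Z')(54), Mul(15, -51)) = Mul(32, Mul(15, -51)) = Mul(32, -765) = -24480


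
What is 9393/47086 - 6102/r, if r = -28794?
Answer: 92963469/225965714 ≈ 0.41141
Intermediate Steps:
9393/47086 - 6102/r = 9393/47086 - 6102/(-28794) = 9393*(1/47086) - 6102*(-1/28794) = 9393/47086 + 1017/4799 = 92963469/225965714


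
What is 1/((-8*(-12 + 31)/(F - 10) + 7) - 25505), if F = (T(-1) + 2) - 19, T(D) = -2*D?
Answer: -25/637298 ≈ -3.9228e-5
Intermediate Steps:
F = -15 (F = (-2*(-1) + 2) - 19 = (2 + 2) - 19 = 4 - 19 = -15)
1/((-8*(-12 + 31)/(F - 10) + 7) - 25505) = 1/((-8*(-12 + 31)/(-15 - 10) + 7) - 25505) = 1/((-152/(-25) + 7) - 25505) = 1/((-152*(-1)/25 + 7) - 25505) = 1/((-8*(-19/25) + 7) - 25505) = 1/((152/25 + 7) - 25505) = 1/(327/25 - 25505) = 1/(-637298/25) = -25/637298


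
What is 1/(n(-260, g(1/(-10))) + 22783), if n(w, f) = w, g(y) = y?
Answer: 1/22523 ≈ 4.4399e-5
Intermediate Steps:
1/(n(-260, g(1/(-10))) + 22783) = 1/(-260 + 22783) = 1/22523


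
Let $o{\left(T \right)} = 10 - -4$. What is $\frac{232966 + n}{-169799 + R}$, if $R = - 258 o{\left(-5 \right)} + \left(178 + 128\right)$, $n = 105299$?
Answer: $- \frac{67653}{34621} \approx -1.9541$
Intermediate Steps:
$o{\left(T \right)} = 14$ ($o{\left(T \right)} = 10 + 4 = 14$)
$R = -3306$ ($R = \left(-258\right) 14 + \left(178 + 128\right) = -3612 + 306 = -3306$)
$\frac{232966 + n}{-169799 + R} = \frac{232966 + 105299}{-169799 - 3306} = \frac{338265}{-173105} = 338265 \left(- \frac{1}{173105}\right) = - \frac{67653}{34621}$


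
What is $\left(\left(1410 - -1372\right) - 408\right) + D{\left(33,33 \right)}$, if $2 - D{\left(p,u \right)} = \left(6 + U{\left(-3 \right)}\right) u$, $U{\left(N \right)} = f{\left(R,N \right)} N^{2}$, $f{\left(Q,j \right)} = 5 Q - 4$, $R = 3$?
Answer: $-1089$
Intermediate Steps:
$f{\left(Q,j \right)} = -4 + 5 Q$
$U{\left(N \right)} = 11 N^{2}$ ($U{\left(N \right)} = \left(-4 + 5 \cdot 3\right) N^{2} = \left(-4 + 15\right) N^{2} = 11 N^{2}$)
$D{\left(p,u \right)} = 2 - 105 u$ ($D{\left(p,u \right)} = 2 - \left(6 + 11 \left(-3\right)^{2}\right) u = 2 - \left(6 + 11 \cdot 9\right) u = 2 - \left(6 + 99\right) u = 2 - 105 u$)
$\left(\left(1410 - -1372\right) - 408\right) + D{\left(33,33 \right)} = \left(\left(1410 - -1372\right) - 408\right) + \left(2 - 3465\right) = \left(\left(1410 + 1372\right) - 408\right) + \left(2 - 3465\right) = \left(2782 - 408\right) - 3463 = 2374 - 3463 = -1089$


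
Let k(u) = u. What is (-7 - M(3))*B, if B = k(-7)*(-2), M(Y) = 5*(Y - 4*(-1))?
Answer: -588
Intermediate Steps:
M(Y) = 20 + 5*Y (M(Y) = 5*(Y + 4) = 5*(4 + Y) = 20 + 5*Y)
B = 14 (B = -7*(-2) = 14)
(-7 - M(3))*B = (-7 - (20 + 5*3))*14 = (-7 - (20 + 15))*14 = (-7 - 1*35)*14 = (-7 - 35)*14 = -42*14 = -588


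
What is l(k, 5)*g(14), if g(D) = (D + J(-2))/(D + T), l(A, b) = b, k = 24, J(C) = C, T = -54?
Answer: -3/2 ≈ -1.5000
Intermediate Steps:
g(D) = (-2 + D)/(-54 + D) (g(D) = (D - 2)/(D - 54) = (-2 + D)/(-54 + D))
l(k, 5)*g(14) = 5*((-2 + 14)/(-54 + 14)) = 5*(12/(-40)) = 5*(-1/40*12) = 5*(-3/10) = -3/2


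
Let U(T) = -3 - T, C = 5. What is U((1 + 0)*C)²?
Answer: 64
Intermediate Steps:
U((1 + 0)*C)² = (-3 - (1 + 0)*5)² = (-3 - 5)² = (-8)² = 64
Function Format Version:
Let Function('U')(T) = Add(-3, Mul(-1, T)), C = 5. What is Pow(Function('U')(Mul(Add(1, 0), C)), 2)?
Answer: 64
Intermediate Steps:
Pow(Function('U')(Mul(Add(1, 0), C)), 2) = Pow(Add(-3, Mul(-1, Mul(Add(1, 0), 5))), 2) = Pow(Add(-3, Mul(-1, Mul(1, 5))), 2) = Pow(Add(-3, Mul(-1, 5)), 2) = Pow(Add(-3, -5), 2) = Pow(-8, 2) = 64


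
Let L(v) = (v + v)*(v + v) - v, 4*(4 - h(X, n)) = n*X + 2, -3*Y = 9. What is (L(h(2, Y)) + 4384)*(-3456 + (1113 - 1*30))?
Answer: -10628667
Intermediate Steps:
Y = -3 (Y = -⅓*9 = -3)
h(X, n) = 7/2 - X*n/4 (h(X, n) = 4 - (n*X + 2)/4 = 4 - (X*n + 2)/4 = 4 - (2 + X*n)/4 = 4 + (-½ - X*n/4) = 7/2 - X*n/4)
L(v) = -v + 4*v² (L(v) = (2*v)*(2*v) - v = 4*v² - v = -v + 4*v²)
(L(h(2, Y)) + 4384)*(-3456 + (1113 - 1*30)) = ((7/2 - ¼*2*(-3))*(-1 + 4*(7/2 - ¼*2*(-3))) + 4384)*(-3456 + (1113 - 1*30)) = ((7/2 + 3/2)*(-1 + 4*(7/2 + 3/2)) + 4384)*(-3456 + (1113 - 30)) = (5*(-1 + 4*5) + 4384)*(-3456 + 1083) = (5*(-1 + 20) + 4384)*(-2373) = (5*19 + 4384)*(-2373) = (95 + 4384)*(-2373) = 4479*(-2373) = -10628667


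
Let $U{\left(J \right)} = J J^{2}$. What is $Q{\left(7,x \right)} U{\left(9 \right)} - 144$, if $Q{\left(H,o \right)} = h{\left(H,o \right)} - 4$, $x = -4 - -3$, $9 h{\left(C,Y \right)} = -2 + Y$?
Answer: $-3303$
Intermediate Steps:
$U{\left(J \right)} = J^{3}$
$h{\left(C,Y \right)} = - \frac{2}{9} + \frac{Y}{9}$ ($h{\left(C,Y \right)} = \frac{-2 + Y}{9} = - \frac{2}{9} + \frac{Y}{9}$)
$x = -1$ ($x = -4 + 3 = -1$)
$Q{\left(H,o \right)} = - \frac{38}{9} + \frac{o}{9}$ ($Q{\left(H,o \right)} = \left(- \frac{2}{9} + \frac{o}{9}\right) - 4 = - \frac{38}{9} + \frac{o}{9}$)
$Q{\left(7,x \right)} U{\left(9 \right)} - 144 = \left(- \frac{38}{9} + \frac{1}{9} \left(-1\right)\right) 9^{3} - 144 = \left(- \frac{38}{9} - \frac{1}{9}\right) 729 - 144 = \left(- \frac{13}{3}\right) 729 - 144 = -3159 - 144 = -3303$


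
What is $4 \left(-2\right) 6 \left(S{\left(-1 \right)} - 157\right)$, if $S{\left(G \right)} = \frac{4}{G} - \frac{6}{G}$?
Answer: $7440$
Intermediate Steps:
$S{\left(G \right)} = - \frac{2}{G}$
$4 \left(-2\right) 6 \left(S{\left(-1 \right)} - 157\right) = 4 \left(-2\right) 6 \left(- \frac{2}{-1} - 157\right) = \left(-8\right) 6 \left(\left(-2\right) \left(-1\right) - 157\right) = - 48 \left(2 - 157\right) = \left(-48\right) \left(-155\right) = 7440$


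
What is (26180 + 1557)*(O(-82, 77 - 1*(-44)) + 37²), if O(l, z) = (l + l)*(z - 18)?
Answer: -430561451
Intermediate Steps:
O(l, z) = 2*l*(-18 + z) (O(l, z) = (2*l)*(-18 + z) = 2*l*(-18 + z))
(26180 + 1557)*(O(-82, 77 - 1*(-44)) + 37²) = (26180 + 1557)*(2*(-82)*(-18 + (77 - 1*(-44))) + 37²) = 27737*(2*(-82)*(-18 + (77 + 44)) + 1369) = 27737*(2*(-82)*(-18 + 121) + 1369) = 27737*(2*(-82)*103 + 1369) = 27737*(-16892 + 1369) = 27737*(-15523) = -430561451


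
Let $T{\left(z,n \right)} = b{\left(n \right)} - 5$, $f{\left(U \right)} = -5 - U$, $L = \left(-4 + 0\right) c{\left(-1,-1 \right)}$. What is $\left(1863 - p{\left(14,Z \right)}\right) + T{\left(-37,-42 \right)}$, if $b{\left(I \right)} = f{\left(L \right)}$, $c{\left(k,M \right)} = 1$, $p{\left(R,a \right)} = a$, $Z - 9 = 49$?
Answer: $1799$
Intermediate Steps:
$Z = 58$ ($Z = 9 + 49 = 58$)
$L = -4$ ($L = \left(-4 + 0\right) 1 = \left(-4\right) 1 = -4$)
$b{\left(I \right)} = -1$ ($b{\left(I \right)} = -5 - -4 = -5 + 4 = -1$)
$T{\left(z,n \right)} = -6$ ($T{\left(z,n \right)} = -1 - 5 = -6$)
$\left(1863 - p{\left(14,Z \right)}\right) + T{\left(-37,-42 \right)} = \left(1863 - 58\right) - 6 = 1805 - 6 = 1799$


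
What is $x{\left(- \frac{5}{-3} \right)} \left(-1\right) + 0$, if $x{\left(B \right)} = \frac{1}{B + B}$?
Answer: $- \frac{3}{10} \approx -0.3$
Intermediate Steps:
$x{\left(B \right)} = \frac{1}{2 B}$
$x{\left(- \frac{5}{-3} \right)} \left(-1\right) + 0 = \frac{1}{2 \left(- \frac{5}{-3}\right)} \left(-1\right) + 0 = \frac{1}{2 \left(\left(-5\right) \left(- \frac{1}{3}\right)\right)} \left(-1\right) + 0 = \frac{1}{2 \cdot \frac{5}{3}} \left(-1\right) + 0 = \frac{1}{2} \cdot \frac{3}{5} \left(-1\right) + 0 = \frac{3}{10} \left(-1\right) + 0 = - \frac{3}{10} + 0 = - \frac{3}{10}$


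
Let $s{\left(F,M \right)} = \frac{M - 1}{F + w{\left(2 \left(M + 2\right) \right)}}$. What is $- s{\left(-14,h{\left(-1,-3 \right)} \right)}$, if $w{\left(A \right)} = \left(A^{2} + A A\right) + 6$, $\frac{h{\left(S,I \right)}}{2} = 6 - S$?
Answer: $- \frac{13}{2040} \approx -0.0063725$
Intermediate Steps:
$h{\left(S,I \right)} = 12 - 2 S$ ($h{\left(S,I \right)} = 2 \left(6 - S\right) = 12 - 2 S$)
$w{\left(A \right)} = 6 + 2 A^{2}$ ($w{\left(A \right)} = \left(A^{2} + A^{2}\right) + 6 = 2 A^{2} + 6 = 6 + 2 A^{2}$)
$s{\left(F,M \right)} = \frac{-1 + M}{6 + F + 2 \left(4 + 2 M\right)^{2}}$ ($s{\left(F,M \right)} = \frac{M - 1}{F + \left(6 + 2 \left(2 \left(M + 2\right)\right)^{2}\right)} = \frac{-1 + M}{F + \left(6 + 2 \left(2 \left(2 + M\right)\right)^{2}\right)} = \frac{-1 + M}{F + \left(6 + 2 \left(4 + 2 M\right)^{2}\right)} = \frac{-1 + M}{6 + F + 2 \left(4 + 2 M\right)^{2}}$)
$- s{\left(-14,h{\left(-1,-3 \right)} \right)} = - \frac{-1 + \left(12 - -2\right)}{6 - 14 + 8 \left(2 + \left(12 - -2\right)\right)^{2}} = - \frac{-1 + \left(12 + 2\right)}{6 - 14 + 8 \left(2 + \left(12 + 2\right)\right)^{2}} = - \frac{-1 + 14}{6 - 14 + 8 \left(2 + 14\right)^{2}} = - \frac{13}{6 - 14 + 8 \cdot 16^{2}} = - \frac{13}{6 - 14 + 8 \cdot 256} = - \frac{13}{6 - 14 + 2048} = - \frac{13}{2040}$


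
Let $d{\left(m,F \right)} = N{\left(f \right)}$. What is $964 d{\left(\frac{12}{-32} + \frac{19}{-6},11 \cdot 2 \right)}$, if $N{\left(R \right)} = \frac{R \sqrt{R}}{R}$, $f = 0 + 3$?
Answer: $964 \sqrt{3} \approx 1669.7$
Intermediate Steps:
$f = 3$
$N{\left(R \right)} = \sqrt{R}$ ($N{\left(R \right)} = \frac{R^{\frac{3}{2}}}{R} = \sqrt{R}$)
$d{\left(m,F \right)} = \sqrt{3}$
$964 d{\left(\frac{12}{-32} + \frac{19}{-6},11 \cdot 2 \right)} = 964 \sqrt{3}$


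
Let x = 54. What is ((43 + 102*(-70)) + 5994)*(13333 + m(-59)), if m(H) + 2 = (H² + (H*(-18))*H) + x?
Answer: 50508576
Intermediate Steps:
m(H) = 52 - 17*H² (m(H) = -2 + ((H² + (H*(-18))*H) + 54) = -2 + ((H² + (-18*H)*H) + 54) = -2 + ((H² - 18*H²) + 54) = -2 + (-17*H² + 54) = -2 + (54 - 17*H²) = 52 - 17*H²)
((43 + 102*(-70)) + 5994)*(13333 + m(-59)) = ((43 + 102*(-70)) + 5994)*(13333 + (52 - 17*(-59)²)) = ((43 - 7140) + 5994)*(13333 + (52 - 17*3481)) = (-7097 + 5994)*(13333 + (52 - 59177)) = -1103*(13333 - 59125) = -1103*(-45792) = 50508576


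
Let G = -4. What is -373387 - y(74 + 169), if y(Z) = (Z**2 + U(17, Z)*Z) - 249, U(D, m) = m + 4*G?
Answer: -487348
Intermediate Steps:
U(D, m) = -16 + m (U(D, m) = m + 4*(-4) = m - 16 = -16 + m)
y(Z) = -249 + Z**2 + Z*(-16 + Z) (y(Z) = (Z**2 + (-16 + Z)*Z) - 249 = (Z**2 + Z*(-16 + Z)) - 249 = -249 + Z**2 + Z*(-16 + Z))
-373387 - y(74 + 169) = -373387 - (-249 + (74 + 169)**2 + (74 + 169)*(-16 + (74 + 169))) = -373387 - (-249 + 243**2 + 243*(-16 + 243)) = -373387 - (-249 + 59049 + 243*227) = -373387 - (-249 + 59049 + 55161) = -373387 - 1*113961 = -373387 - 113961 = -487348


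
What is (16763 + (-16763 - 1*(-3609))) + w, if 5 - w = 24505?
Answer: -20891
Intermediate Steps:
w = -24500 (w = 5 - 1*24505 = 5 - 24505 = -24500)
(16763 + (-16763 - 1*(-3609))) + w = (16763 + (-16763 - 1*(-3609))) - 24500 = (16763 + (-16763 + 3609)) - 24500 = (16763 - 13154) - 24500 = 3609 - 24500 = -20891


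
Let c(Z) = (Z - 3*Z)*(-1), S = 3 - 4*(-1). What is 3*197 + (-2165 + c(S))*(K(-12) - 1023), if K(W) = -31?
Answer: 2267745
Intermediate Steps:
S = 7 (S = 3 + 4 = 7)
c(Z) = 2*Z (c(Z) = -2*Z*(-1) = 2*Z)
3*197 + (-2165 + c(S))*(K(-12) - 1023) = 3*197 + (-2165 + 2*7)*(-31 - 1023) = 591 + (-2165 + 14)*(-1054) = 591 - 2151*(-1054) = 591 + 2267154 = 2267745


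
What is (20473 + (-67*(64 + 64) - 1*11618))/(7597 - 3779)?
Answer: 279/3818 ≈ 0.073075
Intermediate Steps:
(20473 + (-67*(64 + 64) - 1*11618))/(7597 - 3779) = (20473 + (-67*128 - 11618))/3818 = (20473 + (-8576 - 11618))*(1/3818) = (20473 - 20194)*(1/3818) = 279*(1/3818) = 279/3818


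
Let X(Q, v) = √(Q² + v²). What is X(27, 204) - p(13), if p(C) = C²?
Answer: -169 + 3*√4705 ≈ 36.779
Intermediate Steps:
X(27, 204) - p(13) = √(27² + 204²) - 1*13² = √(729 + 41616) - 1*169 = √42345 - 169 = 3*√4705 - 169 = -169 + 3*√4705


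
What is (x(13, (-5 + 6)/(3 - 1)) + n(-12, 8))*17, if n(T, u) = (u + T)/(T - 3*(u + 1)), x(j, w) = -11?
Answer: -7225/39 ≈ -185.26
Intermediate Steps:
n(T, u) = (T + u)/(-3 + T - 3*u) (n(T, u) = (T + u)/(T - 3*(1 + u)) = (T + u)/(T + (-3 - 3*u)) = (T + u)/(-3 + T - 3*u))
(x(13, (-5 + 6)/(3 - 1)) + n(-12, 8))*17 = (-11 + (-1*(-12) - 1*8)/(3 - 1*(-12) + 3*8))*17 = (-11 + (12 - 8)/(3 + 12 + 24))*17 = (-11 + 4/39)*17 = -425/39*17 = -7225/39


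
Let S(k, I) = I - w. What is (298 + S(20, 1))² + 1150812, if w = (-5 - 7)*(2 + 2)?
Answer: 1271221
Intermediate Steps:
w = -48 (w = -12*4 = -48)
S(k, I) = 48 + I (S(k, I) = I - 1*(-48) = I + 48 = 48 + I)
(298 + S(20, 1))² + 1150812 = (298 + (48 + 1))² + 1150812 = (298 + 49)² + 1150812 = 347² + 1150812 = 120409 + 1150812 = 1271221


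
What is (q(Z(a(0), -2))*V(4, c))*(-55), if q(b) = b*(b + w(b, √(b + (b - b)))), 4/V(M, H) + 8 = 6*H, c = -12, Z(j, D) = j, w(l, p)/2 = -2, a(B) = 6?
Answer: 33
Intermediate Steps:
w(l, p) = -4 (w(l, p) = 2*(-2) = -4)
V(M, H) = 4/(-8 + 6*H)
q(b) = b*(-4 + b) (q(b) = b*(b - 4) = b*(-4 + b))
(q(Z(a(0), -2))*V(4, c))*(-55) = ((6*(-4 + 6))*(2/(-4 + 3*(-12))))*(-55) = ((6*2)*(2/(-4 - 36)))*(-55) = (12*(2/(-40)))*(-55) = (12*(2*(-1/40)))*(-55) = (12*(-1/20))*(-55) = -⅗*(-55) = 33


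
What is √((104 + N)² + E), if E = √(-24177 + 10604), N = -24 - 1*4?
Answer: √(5776 + 7*I*√277) ≈ 76.004 + 0.7664*I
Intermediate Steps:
N = -28 (N = -24 - 4 = -28)
E = 7*I*√277 (E = √(-13573) = 7*I*√277 ≈ 116.5*I)
√((104 + N)² + E) = √((104 - 28)² + 7*I*√277) = √(76² + 7*I*√277) = √(5776 + 7*I*√277)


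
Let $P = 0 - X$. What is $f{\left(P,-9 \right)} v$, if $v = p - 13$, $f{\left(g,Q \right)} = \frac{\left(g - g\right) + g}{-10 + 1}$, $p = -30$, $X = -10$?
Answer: $\frac{430}{9} \approx 47.778$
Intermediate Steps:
$P = 10$ ($P = 0 - -10 = 0 + 10 = 10$)
$f{\left(g,Q \right)} = - \frac{g}{9}$ ($f{\left(g,Q \right)} = \frac{0 + g}{-9} = g \left(- \frac{1}{9}\right) = - \frac{g}{9}$)
$v = -43$ ($v = -30 - 13 = -43$)
$f{\left(P,-9 \right)} v = \left(- \frac{1}{9}\right) 10 \left(-43\right) = \left(- \frac{10}{9}\right) \left(-43\right) = \frac{430}{9}$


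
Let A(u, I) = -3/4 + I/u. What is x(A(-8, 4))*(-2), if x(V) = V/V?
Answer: -2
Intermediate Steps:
A(u, I) = -3/4 + I/u (A(u, I) = -3*1/4 + I/u = -3/4 + I/u)
x(V) = 1
x(A(-8, 4))*(-2) = 1*(-2) = -2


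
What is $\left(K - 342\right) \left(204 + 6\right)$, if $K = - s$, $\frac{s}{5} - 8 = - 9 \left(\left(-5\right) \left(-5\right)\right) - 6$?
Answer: $162330$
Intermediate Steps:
$s = -1115$ ($s = 40 + 5 \left(- 9 \left(\left(-5\right) \left(-5\right)\right) - 6\right) = 40 + 5 \left(\left(-9\right) 25 - 6\right) = 40 + 5 \left(-225 - 6\right) = 40 + 5 \left(-231\right) = 40 - 1155 = -1115$)
$K = 1115$ ($K = \left(-1\right) \left(-1115\right) = 1115$)
$\left(K - 342\right) \left(204 + 6\right) = \left(1115 - 342\right) \left(204 + 6\right) = 773 \cdot 210 = 162330$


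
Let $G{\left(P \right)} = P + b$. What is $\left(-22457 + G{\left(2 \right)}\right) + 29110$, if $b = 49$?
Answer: $6704$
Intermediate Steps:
$G{\left(P \right)} = 49 + P$ ($G{\left(P \right)} = P + 49 = 49 + P$)
$\left(-22457 + G{\left(2 \right)}\right) + 29110 = \left(-22457 + \left(49 + 2\right)\right) + 29110 = \left(-22457 + 51\right) + 29110 = -22406 + 29110 = 6704$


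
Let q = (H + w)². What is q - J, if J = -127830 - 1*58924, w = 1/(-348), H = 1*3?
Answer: 22617744265/121104 ≈ 1.8676e+5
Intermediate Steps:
H = 3
w = -1/348 ≈ -0.0028736
q = 1087849/121104 (q = (3 - 1/348)² = (1043/348)² = 1087849/121104 ≈ 8.9828)
J = -186754 (J = -127830 - 58924 = -186754)
q - J = 1087849/121104 - 1*(-186754) = 1087849/121104 + 186754 = 22617744265/121104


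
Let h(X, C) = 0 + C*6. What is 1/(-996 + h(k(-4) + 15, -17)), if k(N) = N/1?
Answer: -1/1098 ≈ -0.00091075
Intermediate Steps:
k(N) = N (k(N) = N*1 = N)
h(X, C) = 6*C (h(X, C) = 0 + 6*C = 6*C)
1/(-996 + h(k(-4) + 15, -17)) = 1/(-996 + 6*(-17)) = 1/(-996 - 102) = 1/(-1098) = -1/1098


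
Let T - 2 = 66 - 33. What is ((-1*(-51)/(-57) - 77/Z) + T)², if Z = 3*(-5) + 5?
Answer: 63091249/36100 ≈ 1747.7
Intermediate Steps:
Z = -10 (Z = -15 + 5 = -10)
T = 35 (T = 2 + (66 - 33) = 2 + 33 = 35)
((-1*(-51)/(-57) - 77/Z) + T)² = ((-1*(-51)/(-57) - 77/(-10)) + 35)² = ((51*(-1/57) - 77*(-⅒)) + 35)² = ((-17/19 + 77/10) + 35)² = (1293/190 + 35)² = (7943/190)² = 63091249/36100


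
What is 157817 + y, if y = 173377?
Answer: 331194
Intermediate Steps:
157817 + y = 157817 + 173377 = 331194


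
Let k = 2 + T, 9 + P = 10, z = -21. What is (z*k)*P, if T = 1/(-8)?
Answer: -315/8 ≈ -39.375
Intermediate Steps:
T = -1/8 ≈ -0.12500
P = 1 (P = -9 + 10 = 1)
k = 15/8 (k = 2 - 1/8 = 15/8 ≈ 1.8750)
(z*k)*P = -21*15/8*1 = -315/8*1 = -315/8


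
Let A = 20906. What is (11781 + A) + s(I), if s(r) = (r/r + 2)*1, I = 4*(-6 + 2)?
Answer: 32690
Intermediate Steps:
I = -16 (I = 4*(-4) = -16)
s(r) = 3 (s(r) = (1 + 2)*1 = 3*1 = 3)
(11781 + A) + s(I) = (11781 + 20906) + 3 = 32687 + 3 = 32690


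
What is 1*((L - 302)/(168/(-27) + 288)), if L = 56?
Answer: -1107/1268 ≈ -0.87303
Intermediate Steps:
1*((L - 302)/(168/(-27) + 288)) = 1*((56 - 302)/(168/(-27) + 288)) = 1*(-246/(168*(-1/27) + 288)) = 1*(-246/(-56/9 + 288)) = 1*(-246/2536/9) = 1*(-246*9/2536) = 1*(-1107/1268) = -1107/1268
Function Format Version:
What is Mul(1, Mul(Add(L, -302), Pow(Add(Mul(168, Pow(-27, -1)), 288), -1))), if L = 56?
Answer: Rational(-1107, 1268) ≈ -0.87303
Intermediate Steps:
Mul(1, Mul(Add(L, -302), Pow(Add(Mul(168, Pow(-27, -1)), 288), -1))) = Mul(1, Mul(Add(56, -302), Pow(Add(Mul(168, Pow(-27, -1)), 288), -1))) = Mul(1, Mul(-246, Pow(Add(Mul(168, Rational(-1, 27)), 288), -1))) = Mul(1, Mul(-246, Pow(Add(Rational(-56, 9), 288), -1))) = Mul(1, Mul(-246, Pow(Rational(2536, 9), -1))) = Mul(1, Mul(-246, Rational(9, 2536))) = Mul(1, Rational(-1107, 1268)) = Rational(-1107, 1268)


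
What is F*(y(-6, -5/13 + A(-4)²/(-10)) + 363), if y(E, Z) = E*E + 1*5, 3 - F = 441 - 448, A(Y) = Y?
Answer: 4040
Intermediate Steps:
F = 10 (F = 3 - (441 - 448) = 3 - 1*(-7) = 3 + 7 = 10)
y(E, Z) = 5 + E² (y(E, Z) = E² + 5 = 5 + E²)
F*(y(-6, -5/13 + A(-4)²/(-10)) + 363) = 10*((5 + (-6)²) + 363) = 10*((5 + 36) + 363) = 10*(41 + 363) = 10*404 = 4040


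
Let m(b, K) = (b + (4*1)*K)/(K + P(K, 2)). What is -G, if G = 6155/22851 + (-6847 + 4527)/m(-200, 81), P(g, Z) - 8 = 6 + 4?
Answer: 1311913615/708381 ≈ 1852.0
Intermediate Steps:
P(g, Z) = 18 (P(g, Z) = 8 + (6 + 4) = 8 + 10 = 18)
m(b, K) = (b + 4*K)/(18 + K) (m(b, K) = (b + (4*1)*K)/(K + 18) = (b + 4*K)/(18 + K))
G = -1311913615/708381 (G = 6155/22851 + (-6847 + 4527)/(((-200 + 4*81)/(18 + 81))) = 6155*(1/22851) - 2320*99/(-200 + 324) = 6155/22851 - 2320/((1/99)*124) = 6155/22851 - 2320/124/99 = 6155/22851 - 2320*99/124 = 6155/22851 - 57420/31 = -1311913615/708381 ≈ -1852.0)
-G = -1*(-1311913615/708381) = 1311913615/708381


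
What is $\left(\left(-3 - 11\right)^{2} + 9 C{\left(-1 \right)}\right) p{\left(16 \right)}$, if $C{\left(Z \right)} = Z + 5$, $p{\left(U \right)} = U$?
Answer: $3712$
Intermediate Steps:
$C{\left(Z \right)} = 5 + Z$
$\left(\left(-3 - 11\right)^{2} + 9 C{\left(-1 \right)}\right) p{\left(16 \right)} = \left(\left(-3 - 11\right)^{2} + 9 \left(5 - 1\right)\right) 16 = \left(\left(-14\right)^{2} + 9 \cdot 4\right) 16 = \left(196 + 36\right) 16 = 232 \cdot 16 = 3712$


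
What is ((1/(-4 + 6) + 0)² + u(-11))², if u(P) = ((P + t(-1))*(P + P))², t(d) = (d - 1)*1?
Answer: 107050024225/16 ≈ 6.6906e+9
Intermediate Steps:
t(d) = -1 + d (t(d) = (-1 + d)*1 = -1 + d)
u(P) = 4*P²*(-2 + P)² (u(P) = ((P + (-1 - 1))*(P + P))² = ((P - 2)*(2*P))² = ((-2 + P)*(2*P))² = (2*P*(-2 + P))² = 4*P²*(-2 + P)²)
((1/(-4 + 6) + 0)² + u(-11))² = ((1/(-4 + 6) + 0)² + 4*(-11)²*(-2 - 11)²)² = ((1/2 + 0)² + 4*121*(-13)²)² = ((½ + 0)² + 4*121*169)² = ((½)² + 81796)² = (¼ + 81796)² = (327185/4)² = 107050024225/16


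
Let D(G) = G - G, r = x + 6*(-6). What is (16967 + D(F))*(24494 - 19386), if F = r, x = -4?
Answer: 86667436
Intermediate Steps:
r = -40 (r = -4 + 6*(-6) = -4 - 36 = -40)
F = -40
D(G) = 0
(16967 + D(F))*(24494 - 19386) = (16967 + 0)*(24494 - 19386) = 16967*5108 = 86667436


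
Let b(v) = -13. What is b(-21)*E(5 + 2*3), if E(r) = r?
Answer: -143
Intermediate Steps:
b(-21)*E(5 + 2*3) = -13*(5 + 2*3) = -13*(5 + 6) = -13*11 = -143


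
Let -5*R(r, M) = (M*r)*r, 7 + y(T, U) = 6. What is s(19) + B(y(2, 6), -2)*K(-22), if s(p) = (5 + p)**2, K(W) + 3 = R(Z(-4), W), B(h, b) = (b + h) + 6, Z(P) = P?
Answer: 3891/5 ≈ 778.20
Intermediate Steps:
y(T, U) = -1 (y(T, U) = -7 + 6 = -1)
B(h, b) = 6 + b + h
R(r, M) = -M*r**2/5 (R(r, M) = -M*r*r/5 = -M*r**2/5)
K(W) = -3 - 16*W/5 (K(W) = -3 - 1/5*W*(-4)**2 = -3 - 1/5*W*16 = -3 - 16*W/5)
s(19) + B(y(2, 6), -2)*K(-22) = (5 + 19)**2 + (6 - 2 - 1)*(-3 - 16/5*(-22)) = 24**2 + 3*(-3 + 352/5) = 576 + 3*(337/5) = 576 + 1011/5 = 3891/5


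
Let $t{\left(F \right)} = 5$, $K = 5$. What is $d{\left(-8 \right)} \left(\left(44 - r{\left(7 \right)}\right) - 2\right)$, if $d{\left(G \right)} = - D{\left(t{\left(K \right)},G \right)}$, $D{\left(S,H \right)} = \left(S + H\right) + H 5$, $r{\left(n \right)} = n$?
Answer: $1505$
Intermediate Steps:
$D{\left(S,H \right)} = S + 6 H$ ($D{\left(S,H \right)} = \left(H + S\right) + 5 H = S + 6 H$)
$d{\left(G \right)} = -5 - 6 G$ ($d{\left(G \right)} = - (5 + 6 G) = -5 - 6 G$)
$d{\left(-8 \right)} \left(\left(44 - r{\left(7 \right)}\right) - 2\right) = \left(-5 - -48\right) \left(\left(44 - 7\right) - 2\right) = \left(-5 + 48\right) \left(\left(44 - 7\right) - 2\right) = 43 \left(37 - 2\right) = 43 \cdot 35 = 1505$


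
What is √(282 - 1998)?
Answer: 2*I*√429 ≈ 41.425*I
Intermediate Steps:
√(282 - 1998) = √(-1716) = 2*I*√429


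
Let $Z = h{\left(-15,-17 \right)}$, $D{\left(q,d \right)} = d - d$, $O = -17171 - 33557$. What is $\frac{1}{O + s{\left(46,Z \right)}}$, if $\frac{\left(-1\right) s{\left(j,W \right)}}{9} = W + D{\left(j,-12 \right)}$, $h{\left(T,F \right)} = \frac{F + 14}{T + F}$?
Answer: $- \frac{32}{1623323} \approx -1.9713 \cdot 10^{-5}$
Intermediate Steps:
$O = -50728$ ($O = -17171 - 33557 = -50728$)
$D{\left(q,d \right)} = 0$
$h{\left(T,F \right)} = \frac{14 + F}{F + T}$
$Z = \frac{3}{32}$ ($Z = \frac{14 - 17}{-17 - 15} = \frac{1}{-32} \left(-3\right) = \left(- \frac{1}{32}\right) \left(-3\right) = \frac{3}{32} \approx 0.09375$)
$s{\left(j,W \right)} = - 9 W$ ($s{\left(j,W \right)} = - 9 \left(W + 0\right) = - 9 W$)
$\frac{1}{O + s{\left(46,Z \right)}} = \frac{1}{-50728 - \frac{27}{32}} = \frac{1}{- \frac{1623323}{32}} = - \frac{32}{1623323}$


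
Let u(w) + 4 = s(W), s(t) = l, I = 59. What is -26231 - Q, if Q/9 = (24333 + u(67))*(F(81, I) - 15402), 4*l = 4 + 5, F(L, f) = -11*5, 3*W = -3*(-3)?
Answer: 13539067801/4 ≈ 3.3848e+9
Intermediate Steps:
W = 3 (W = (-3*(-3))/3 = (⅓)*9 = 3)
F(L, f) = -55
l = 9/4 (l = (4 + 5)/4 = (¼)*9 = 9/4 ≈ 2.2500)
s(t) = 9/4
u(w) = -7/4 (u(w) = -4 + 9/4 = -7/4)
Q = -13539172725/4 (Q = 9*((24333 - 7/4)*(-55 - 15402)) = 9*((97325/4)*(-15457)) = 9*(-1504352525/4) = -13539172725/4 ≈ -3.3848e+9)
-26231 - Q = -26231 - 1*(-13539172725/4) = -26231 + 13539172725/4 = 13539067801/4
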